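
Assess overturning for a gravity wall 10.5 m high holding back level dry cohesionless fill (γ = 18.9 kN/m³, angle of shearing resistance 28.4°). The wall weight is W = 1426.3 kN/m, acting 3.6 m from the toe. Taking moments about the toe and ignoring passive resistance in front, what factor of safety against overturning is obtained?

K_a = tan²(45° − 28.4°/2) = 0.3554.
P_a = ½K_aγH² = 0.5×0.3554×18.9×10.5² = 370.2 kN/m, acting at H/3 = 3.500 m above the base.
Overturning moment M_o = P_a × H/3 = 370.2 × 3.500 = 1296.
Resisting moment M_r = W × 3.6 = 1426.3 × 3.6 = 5135.
FS_overturning = M_r/M_o = 5135/1296 = 3.962.

3.96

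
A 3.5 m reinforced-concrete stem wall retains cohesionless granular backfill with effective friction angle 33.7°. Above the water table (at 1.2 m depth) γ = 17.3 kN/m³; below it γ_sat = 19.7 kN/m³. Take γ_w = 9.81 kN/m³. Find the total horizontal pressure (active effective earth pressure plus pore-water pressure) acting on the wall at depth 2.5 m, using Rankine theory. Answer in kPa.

22.4 kPa

K_a = (1 − sin φ)/(1 + sin φ) = 0.2863.
γ' = 19.7 − 9.81 = 9.890 kN/m³.
Effective vertical stress at 2.5 m: σ'_v = 17.3×1.2 + 9.890×1.30 = 33.62 kPa.
σ'_h = K_a σ'_v = 0.2863 × 33.62 = 9.625 kPa; u = γ_w × 1.30 = 12.75 kPa.
Total σ_h = 9.625 + 12.75 = 22.38 kPa.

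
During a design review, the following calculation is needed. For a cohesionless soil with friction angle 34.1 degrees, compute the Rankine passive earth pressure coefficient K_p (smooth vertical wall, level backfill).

K_p = (1 + sin φ)/(1 − sin φ) = tan²(45° + 34.1°/2) = 3.552.

3.55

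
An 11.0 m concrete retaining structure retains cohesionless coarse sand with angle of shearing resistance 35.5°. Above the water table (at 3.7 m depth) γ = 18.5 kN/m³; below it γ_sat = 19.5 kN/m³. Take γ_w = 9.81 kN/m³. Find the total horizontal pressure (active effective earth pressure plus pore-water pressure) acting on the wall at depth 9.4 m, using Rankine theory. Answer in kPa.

K_a = (1 − sin φ)/(1 + sin φ) = 0.2653.
γ' = 19.5 − 9.81 = 9.690 kN/m³.
Effective vertical stress at 9.4 m: σ'_v = 18.5×3.7 + 9.690×5.70 = 123.7 kPa.
σ'_h = K_a σ'_v = 0.2653 × 123.7 = 32.81 kPa; u = γ_w × 5.70 = 55.92 kPa.
Total σ_h = 32.81 + 55.92 = 88.73 kPa.

88.7 kPa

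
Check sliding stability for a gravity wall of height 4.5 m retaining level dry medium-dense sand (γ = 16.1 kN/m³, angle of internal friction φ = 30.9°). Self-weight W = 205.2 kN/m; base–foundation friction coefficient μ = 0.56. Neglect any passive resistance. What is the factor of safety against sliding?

2.19

K_a = tan²(45° − 30.9°/2) = 0.3214.
P_a = ½K_aγH² = 0.5×0.3214×16.1×4.5² = 52.39 kN/m, acting at H/3 = 1.500 m above the base.
FS_sliding = μW / P_a = 0.56×205.2 / 52.39 = 2.193.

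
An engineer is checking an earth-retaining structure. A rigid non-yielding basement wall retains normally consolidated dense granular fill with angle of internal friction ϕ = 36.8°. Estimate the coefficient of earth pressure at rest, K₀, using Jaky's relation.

0.401

K₀ = 1 − sin φ' = 1 − sin 36.8° = 0.4010.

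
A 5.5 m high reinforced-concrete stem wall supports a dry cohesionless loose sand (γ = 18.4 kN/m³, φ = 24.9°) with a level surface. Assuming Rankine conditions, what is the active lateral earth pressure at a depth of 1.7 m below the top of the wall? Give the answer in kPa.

12.7 kPa

K_a = (1 − sin φ)/(1 + sin φ) = 0.4074.
σ_h = K_a γ z = 0.4074 × 18.4 × 1.7 = 12.74 kPa.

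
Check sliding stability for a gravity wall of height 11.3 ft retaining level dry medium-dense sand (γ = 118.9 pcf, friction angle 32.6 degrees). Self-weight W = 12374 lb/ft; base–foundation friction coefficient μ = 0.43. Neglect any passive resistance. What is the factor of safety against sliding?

K_a = tan²(45° − 32.6°/2) = 0.2997.
P_a = ½K_aγH² = 0.5×0.2997×118.9×11.3² = 2275 lb/ft, acting at H/3 = 3.767 ft above the base.
FS_sliding = μW / P_a = 0.43×12374 / 2275 = 2.338.

2.34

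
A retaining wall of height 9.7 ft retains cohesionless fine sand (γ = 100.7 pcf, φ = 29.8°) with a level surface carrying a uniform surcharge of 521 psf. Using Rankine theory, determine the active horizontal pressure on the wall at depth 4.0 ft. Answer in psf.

K_a = (1 − sin φ)/(1 + sin φ) = 0.3360.
σ_v = γz + q = 100.7 × 4.0 + 521 = 923.8 psf.
σ_h = K_a σ_v = 0.3360 × 923.8 = 310.4 psf.

310 psf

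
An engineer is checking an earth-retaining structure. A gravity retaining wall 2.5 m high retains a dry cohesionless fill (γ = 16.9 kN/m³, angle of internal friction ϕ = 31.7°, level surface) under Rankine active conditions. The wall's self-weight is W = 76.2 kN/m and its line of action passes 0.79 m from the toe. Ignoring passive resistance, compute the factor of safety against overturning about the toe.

4.40

K_a = tan²(45° − 31.7°/2) = 0.3111.
P_a = ½K_aγH² = 0.5×0.3111×16.9×2.5² = 16.43 kN/m, acting at H/3 = 0.8333 m above the base.
Overturning moment M_o = P_a × H/3 = 16.43 × 0.8333 = 13.69.
Resisting moment M_r = W × 0.79 = 76.2 × 0.79 = 60.20.
FS_overturning = M_r/M_o = 60.20/13.69 = 4.397.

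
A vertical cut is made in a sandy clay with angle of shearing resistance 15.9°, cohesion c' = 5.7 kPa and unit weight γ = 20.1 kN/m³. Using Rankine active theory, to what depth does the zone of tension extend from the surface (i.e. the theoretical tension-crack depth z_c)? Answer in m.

0.751 m

K_a = tan²(45° − 15.9°/2) = 0.5699; √K_a = 0.7549.
The active pressure is zero where K_a γ z = 2c√K_a, so z_c = 2c/(γ√K_a) = 2×5.7/(20.1×0.7549) = 0.7513 m.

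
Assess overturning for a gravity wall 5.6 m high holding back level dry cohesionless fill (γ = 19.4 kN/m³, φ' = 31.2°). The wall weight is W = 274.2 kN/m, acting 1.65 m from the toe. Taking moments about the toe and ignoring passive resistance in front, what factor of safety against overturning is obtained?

2.51

K_a = tan²(45° − 31.2°/2) = 0.3175.
P_a = ½K_aγH² = 0.5×0.3175×19.4×5.6² = 96.58 kN/m, acting at H/3 = 1.867 m above the base.
Overturning moment M_o = P_a × H/3 = 96.58 × 1.867 = 180.3.
Resisting moment M_r = W × 1.65 = 274.2 × 1.65 = 452.4.
FS_overturning = M_r/M_o = 452.4/180.3 = 2.510.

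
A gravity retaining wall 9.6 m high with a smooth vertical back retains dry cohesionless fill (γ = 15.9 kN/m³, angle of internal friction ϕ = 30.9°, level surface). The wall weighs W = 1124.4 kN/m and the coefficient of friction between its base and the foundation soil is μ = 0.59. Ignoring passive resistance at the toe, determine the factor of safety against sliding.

K_a = tan²(45° − 30.9°/2) = 0.3214.
P_a = ½K_aγH² = 0.5×0.3214×15.9×9.6² = 235.5 kN/m, acting at H/3 = 3.200 m above the base.
FS_sliding = μW / P_a = 0.59×1124.4 / 235.5 = 2.817.

2.82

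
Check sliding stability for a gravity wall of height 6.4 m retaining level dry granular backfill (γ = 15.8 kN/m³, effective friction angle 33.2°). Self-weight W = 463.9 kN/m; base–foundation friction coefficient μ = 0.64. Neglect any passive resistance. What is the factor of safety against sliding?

3.14

K_a = tan²(45° − 33.2°/2) = 0.2924.
P_a = ½K_aγH² = 0.5×0.2924×15.8×6.4² = 94.60 kN/m, acting at H/3 = 2.133 m above the base.
FS_sliding = μW / P_a = 0.64×463.9 / 94.60 = 3.138.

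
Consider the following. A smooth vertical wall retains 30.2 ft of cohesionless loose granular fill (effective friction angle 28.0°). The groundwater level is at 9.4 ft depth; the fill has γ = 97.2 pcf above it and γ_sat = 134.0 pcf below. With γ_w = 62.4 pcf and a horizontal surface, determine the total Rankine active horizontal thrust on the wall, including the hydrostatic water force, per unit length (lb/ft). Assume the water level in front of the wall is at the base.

27500 lb/ft

K_a = tan²(45° − φ/2) = 0.3610.
γ' = 134.0 − 62.4 = 71.60 pcf. Depth below WT = 20.8 ft.
σ'_h at WT = K_a γ d_w = 329.9 psf; at base = 329.9 + K_a γ' × 20.8 = 867.5 psf.
P₁ (0–9.4 ft) = ½×329.9×9.4 = 1550. P₂ (9.4–30.2 ft) = ½(329.9+867.5)×20.8 = 12450.
P_w = ½ γ_w h₂² = 0.5×62.4×20.8² = 13500. Total = 1550+12450+13500 = 27500 lb/ft.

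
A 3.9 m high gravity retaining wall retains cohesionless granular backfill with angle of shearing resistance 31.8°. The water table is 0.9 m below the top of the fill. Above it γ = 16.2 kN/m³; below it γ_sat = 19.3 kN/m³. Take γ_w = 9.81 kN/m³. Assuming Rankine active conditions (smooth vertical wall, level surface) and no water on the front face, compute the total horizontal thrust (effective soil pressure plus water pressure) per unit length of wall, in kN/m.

73.0 kN/m

K_a = tan²(45° − φ/2) = 0.3098.
γ' = 19.3 − 9.81 = 9.490 kN/m³. Depth below WT = 3.0 m.
σ'_h at WT = K_a γ d_w = 4.517 kPa; at base = 4.517 + K_a γ' × 3.0 = 13.34 kPa.
P₁ (0–0.9 m) = ½×4.517×0.9 = 2.033. P₂ (0.9–3.9 m) = ½(4.517+13.34)×3.0 = 26.78.
P_w = ½ γ_w h₂² = 0.5×9.81×3.0² = 44.14. Total = 2.033+26.78+44.14 = 72.96 kN/m.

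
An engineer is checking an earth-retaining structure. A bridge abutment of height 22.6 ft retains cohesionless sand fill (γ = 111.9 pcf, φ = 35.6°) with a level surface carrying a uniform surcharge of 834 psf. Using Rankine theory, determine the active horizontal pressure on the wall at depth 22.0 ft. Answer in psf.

K_a = (1 − sin φ)/(1 + sin φ) = 0.2641.
σ_v = γz + q = 111.9 × 22.0 + 834 = 3296 psf.
σ_h = K_a σ_v = 0.2641 × 3296 = 870.5 psf.

871 psf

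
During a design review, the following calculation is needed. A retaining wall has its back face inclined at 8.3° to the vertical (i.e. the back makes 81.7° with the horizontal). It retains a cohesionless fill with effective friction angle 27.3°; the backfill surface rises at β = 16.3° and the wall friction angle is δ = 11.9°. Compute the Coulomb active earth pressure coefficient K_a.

K_a = sin²(α+φ) / [sin²α · sin(α−δ) · (1 + √{sin(φ+δ)sin(φ−β) / (sin(α−δ)sin(α+β))})²].
With α = 81.7°, φ = 27.3°, δ = 11.9°, β = 16.3°: K_a = 0.5258.

0.526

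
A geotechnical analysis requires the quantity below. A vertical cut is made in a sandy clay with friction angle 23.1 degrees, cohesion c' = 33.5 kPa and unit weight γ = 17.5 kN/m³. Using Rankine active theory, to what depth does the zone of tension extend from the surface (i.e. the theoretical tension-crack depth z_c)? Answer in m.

K_a = tan²(45° − 23.1°/2) = 0.4364; √K_a = 0.6606.
The active pressure is zero where K_a γ z = 2c√K_a, so z_c = 2c/(γ√K_a) = 2×33.5/(17.5×0.6606) = 5.795 m.

5.80 m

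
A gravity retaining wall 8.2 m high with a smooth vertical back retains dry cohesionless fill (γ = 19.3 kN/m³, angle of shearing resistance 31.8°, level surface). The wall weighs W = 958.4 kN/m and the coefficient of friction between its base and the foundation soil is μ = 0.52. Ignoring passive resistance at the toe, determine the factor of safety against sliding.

K_a = tan²(45° − 31.8°/2) = 0.3098.
P_a = ½K_aγH² = 0.5×0.3098×19.3×8.2² = 201.0 kN/m, acting at H/3 = 2.733 m above the base.
FS_sliding = μW / P_a = 0.52×958.4 / 201.0 = 2.479.

2.48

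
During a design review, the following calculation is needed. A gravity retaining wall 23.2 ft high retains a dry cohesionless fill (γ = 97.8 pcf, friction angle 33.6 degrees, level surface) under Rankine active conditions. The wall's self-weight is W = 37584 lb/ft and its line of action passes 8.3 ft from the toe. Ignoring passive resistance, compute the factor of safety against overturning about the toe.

5.33

K_a = tan²(45° − 33.6°/2) = 0.2875.
P_a = ½K_aγH² = 0.5×0.2875×97.8×23.2² = 7567 lb/ft, acting at H/3 = 7.733 ft above the base.
Overturning moment M_o = P_a × H/3 = 7567 × 7.733 = 58520.
Resisting moment M_r = W × 8.3 = 37584 × 8.3 = 311900.
FS_overturning = M_r/M_o = 311900/58520 = 5.331.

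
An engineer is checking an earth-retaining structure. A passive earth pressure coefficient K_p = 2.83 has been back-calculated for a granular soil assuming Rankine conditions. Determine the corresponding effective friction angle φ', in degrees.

28.5°

K_p = (1+sin φ)/(1−sin φ) ⇒ sin φ = (K_p − 1)/(K_p + 1) = 0.4778.
φ = arcsin(0.4778) = 28.54°.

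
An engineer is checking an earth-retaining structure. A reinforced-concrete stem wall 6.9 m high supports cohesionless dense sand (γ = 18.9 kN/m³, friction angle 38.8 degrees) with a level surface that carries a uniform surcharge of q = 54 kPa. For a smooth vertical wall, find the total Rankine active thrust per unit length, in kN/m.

K_a = tan²(45° − φ/2) = 0.2296.
Soil triangle: ½ K_a γ H² = 0.5×0.2296×18.9×6.9² = 103.3 kN/m.
Surcharge rectangle: K_a q H = 0.2296×54×6.9 = 85.53 kN/m.
Total = 103.3 + 85.53 = 188.8 kN/m.

189 kN/m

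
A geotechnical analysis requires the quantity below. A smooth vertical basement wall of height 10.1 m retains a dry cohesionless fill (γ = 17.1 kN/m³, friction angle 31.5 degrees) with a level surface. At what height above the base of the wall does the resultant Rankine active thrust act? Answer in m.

3.37 m

K_a = 0.3136.
The pressure distribution is triangular, so the resultant acts at H/3 above the base = 10.1/3 = 3.367 m.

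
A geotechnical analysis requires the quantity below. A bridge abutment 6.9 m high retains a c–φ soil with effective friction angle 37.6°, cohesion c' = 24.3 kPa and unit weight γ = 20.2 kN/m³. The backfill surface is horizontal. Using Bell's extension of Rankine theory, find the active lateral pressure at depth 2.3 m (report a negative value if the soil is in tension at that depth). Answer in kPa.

K_a = (1 − sin φ)/(1 + sin φ) = 0.2421.
σ_a = K_a γ z − 2c√K_a = 0.2421×20.2×2.3 − 2×24.3×0.4921 = -12.67 kPa.

-12.7 kPa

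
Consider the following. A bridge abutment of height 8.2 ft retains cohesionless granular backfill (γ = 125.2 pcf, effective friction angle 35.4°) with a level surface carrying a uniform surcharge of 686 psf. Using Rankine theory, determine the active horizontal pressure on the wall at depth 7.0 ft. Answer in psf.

416 psf

K_a = (1 − sin φ)/(1 + sin φ) = 0.2664.
σ_v = γz + q = 125.2 × 7.0 + 686 = 1562 psf.
σ_h = K_a σ_v = 0.2664 × 1562 = 416.2 psf.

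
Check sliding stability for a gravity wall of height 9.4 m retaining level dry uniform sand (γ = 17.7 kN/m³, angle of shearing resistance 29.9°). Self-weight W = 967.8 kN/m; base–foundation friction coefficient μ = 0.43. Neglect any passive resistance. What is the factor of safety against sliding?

K_a = tan²(45° − 29.9°/2) = 0.3347.
P_a = ½K_aγH² = 0.5×0.3347×17.7×9.4² = 261.7 kN/m, acting at H/3 = 3.133 m above the base.
FS_sliding = μW / P_a = 0.43×967.8 / 261.7 = 1.590.

1.59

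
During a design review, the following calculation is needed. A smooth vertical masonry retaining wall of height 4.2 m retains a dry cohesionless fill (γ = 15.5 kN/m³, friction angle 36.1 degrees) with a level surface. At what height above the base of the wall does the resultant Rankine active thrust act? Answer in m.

1.40 m

K_a = 0.2585.
The pressure distribution is triangular, so the resultant acts at H/3 above the base = 4.2/3 = 1.400 m.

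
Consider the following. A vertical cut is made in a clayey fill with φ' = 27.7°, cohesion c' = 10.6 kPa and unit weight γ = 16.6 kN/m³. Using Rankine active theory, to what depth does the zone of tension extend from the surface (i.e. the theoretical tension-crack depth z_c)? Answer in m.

2.11 m

K_a = tan²(45° − 27.7°/2) = 0.3653; √K_a = 0.6044.
The active pressure is zero where K_a γ z = 2c√K_a, so z_c = 2c/(γ√K_a) = 2×10.6/(16.6×0.6044) = 2.113 m.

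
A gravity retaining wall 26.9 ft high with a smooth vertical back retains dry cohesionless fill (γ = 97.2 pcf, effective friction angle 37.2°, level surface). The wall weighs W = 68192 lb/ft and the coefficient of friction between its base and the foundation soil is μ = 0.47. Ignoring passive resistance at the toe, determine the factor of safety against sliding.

3.70

K_a = tan²(45° − 37.2°/2) = 0.2464.
P_a = ½K_aγH² = 0.5×0.2464×97.2×26.9² = 8666 lb/ft, acting at H/3 = 8.967 ft above the base.
FS_sliding = μW / P_a = 0.47×68192 / 8666 = 3.698.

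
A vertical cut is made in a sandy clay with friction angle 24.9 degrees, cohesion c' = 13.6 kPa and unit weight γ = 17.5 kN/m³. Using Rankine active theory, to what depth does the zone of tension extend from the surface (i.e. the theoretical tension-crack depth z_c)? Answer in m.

2.44 m

K_a = tan²(45° − 24.9°/2) = 0.4074; √K_a = 0.6383.
The active pressure is zero where K_a γ z = 2c√K_a, so z_c = 2c/(γ√K_a) = 2×13.6/(17.5×0.6383) = 2.435 m.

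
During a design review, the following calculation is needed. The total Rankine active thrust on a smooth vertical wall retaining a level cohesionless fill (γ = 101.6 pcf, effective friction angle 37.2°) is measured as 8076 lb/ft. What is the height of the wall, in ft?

K_a = 0.2464. P_a = ½ K_a γ H² ⇒ H = √(2P_a/(K_a γ)).
H = √(2×8076/(0.2464×101.6)) = 25.40 ft.

25.4 ft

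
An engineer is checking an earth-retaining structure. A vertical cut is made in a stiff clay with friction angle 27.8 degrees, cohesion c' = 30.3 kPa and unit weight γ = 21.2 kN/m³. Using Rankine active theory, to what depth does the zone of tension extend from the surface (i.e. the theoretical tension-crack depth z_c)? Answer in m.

4.74 m

K_a = tan²(45° − 27.8°/2) = 0.3639; √K_a = 0.6032.
The active pressure is zero where K_a γ z = 2c√K_a, so z_c = 2c/(γ√K_a) = 2×30.3/(21.2×0.6032) = 4.739 m.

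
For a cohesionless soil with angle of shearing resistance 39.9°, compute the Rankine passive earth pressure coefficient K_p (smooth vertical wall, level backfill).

4.58

K_p = (1 + sin φ)/(1 − sin φ) = tan²(45° + 39.9°/2) = 4.578.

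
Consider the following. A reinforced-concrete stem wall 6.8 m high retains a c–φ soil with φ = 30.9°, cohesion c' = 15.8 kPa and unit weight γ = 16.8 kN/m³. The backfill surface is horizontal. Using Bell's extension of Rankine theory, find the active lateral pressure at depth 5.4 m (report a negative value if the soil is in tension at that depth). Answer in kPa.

K_a = (1 − sin φ)/(1 + sin φ) = 0.3214.
σ_a = K_a γ z − 2c√K_a = 0.3214×16.8×5.4 − 2×15.8×0.5669 = 11.24 kPa.

11.2 kPa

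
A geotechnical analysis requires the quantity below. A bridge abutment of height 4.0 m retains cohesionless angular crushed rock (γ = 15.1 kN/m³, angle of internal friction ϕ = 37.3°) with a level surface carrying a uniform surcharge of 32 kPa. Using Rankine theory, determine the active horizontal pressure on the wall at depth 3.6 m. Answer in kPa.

21.2 kPa

K_a = (1 − sin φ)/(1 + sin φ) = 0.2453.
σ_v = γz + q = 15.1 × 3.6 + 32 = 86.36 kPa.
σ_h = K_a σ_v = 0.2453 × 86.36 = 21.19 kPa.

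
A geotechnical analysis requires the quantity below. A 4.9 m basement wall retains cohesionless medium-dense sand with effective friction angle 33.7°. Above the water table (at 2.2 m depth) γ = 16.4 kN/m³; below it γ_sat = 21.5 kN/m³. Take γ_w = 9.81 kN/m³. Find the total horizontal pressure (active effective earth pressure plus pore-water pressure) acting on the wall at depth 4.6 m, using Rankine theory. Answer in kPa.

41.9 kPa

K_a = (1 − sin φ)/(1 + sin φ) = 0.2863.
γ' = 21.5 − 9.81 = 11.69 kN/m³.
Effective vertical stress at 4.6 m: σ'_v = 16.4×2.2 + 11.69×2.40 = 64.14 kPa.
σ'_h = K_a σ'_v = 0.2863 × 64.14 = 18.36 kPa; u = γ_w × 2.40 = 23.54 kPa.
Total σ_h = 18.36 + 23.54 = 41.91 kPa.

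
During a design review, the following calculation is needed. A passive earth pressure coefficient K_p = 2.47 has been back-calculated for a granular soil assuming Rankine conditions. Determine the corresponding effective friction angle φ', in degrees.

25.1°

K_p = (1+sin φ)/(1−sin φ) ⇒ sin φ = (K_p − 1)/(K_p + 1) = 0.4236.
φ = arcsin(0.4236) = 25.06°.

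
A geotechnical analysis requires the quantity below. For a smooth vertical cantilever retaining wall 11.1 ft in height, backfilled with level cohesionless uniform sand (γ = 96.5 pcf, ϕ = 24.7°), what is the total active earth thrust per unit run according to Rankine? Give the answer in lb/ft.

K_a = tan²(45° − φ/2) = 0.4106.
P_a = ½ K_a γ H² = 0.5 × 0.4106 × 96.5 × 11.1² = 2441 lb/ft.

2440 lb/ft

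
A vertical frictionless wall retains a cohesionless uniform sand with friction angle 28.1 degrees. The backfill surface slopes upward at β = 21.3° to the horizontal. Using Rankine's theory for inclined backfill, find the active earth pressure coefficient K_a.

0.478

K_a = cos β · (cos β − √(cos²β − cos²φ)) / (cos β + √(cos²β − cos²φ)).
cos β = 0.9317, cos φ = 0.8821, √(cos²β − cos²φ) = 0.2998.
K_a = 0.9317 × (0.9317 − 0.2998)/(0.9317 + 0.2998) = 0.4780.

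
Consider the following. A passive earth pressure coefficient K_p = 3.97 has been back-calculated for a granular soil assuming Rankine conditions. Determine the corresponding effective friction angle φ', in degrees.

K_p = (1+sin φ)/(1−sin φ) ⇒ sin φ = (K_p − 1)/(K_p + 1) = 0.5976.
φ = arcsin(0.5976) = 36.70°.

36.7°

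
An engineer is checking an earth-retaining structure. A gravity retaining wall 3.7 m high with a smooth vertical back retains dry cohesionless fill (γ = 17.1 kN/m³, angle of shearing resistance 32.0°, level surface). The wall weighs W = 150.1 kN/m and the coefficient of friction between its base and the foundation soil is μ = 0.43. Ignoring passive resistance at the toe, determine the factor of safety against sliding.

K_a = tan²(45° − 32.0°/2) = 0.3073.
P_a = ½K_aγH² = 0.5×0.3073×17.1×3.7² = 35.96 kN/m, acting at H/3 = 1.233 m above the base.
FS_sliding = μW / P_a = 0.43×150.1 / 35.96 = 1.795.

1.79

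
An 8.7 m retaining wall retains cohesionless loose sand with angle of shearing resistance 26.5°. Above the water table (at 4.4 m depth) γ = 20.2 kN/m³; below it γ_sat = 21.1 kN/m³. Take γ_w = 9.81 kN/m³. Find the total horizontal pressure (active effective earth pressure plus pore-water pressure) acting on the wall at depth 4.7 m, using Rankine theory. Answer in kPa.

38.3 kPa

K_a = (1 − sin φ)/(1 + sin φ) = 0.3829.
γ' = 21.1 − 9.81 = 11.29 kN/m³.
Effective vertical stress at 4.7 m: σ'_v = 20.2×4.4 + 11.29×0.300 = 92.27 kPa.
σ'_h = K_a σ'_v = 0.3829 × 92.27 = 35.33 kPa; u = γ_w × 0.300 = 2.943 kPa.
Total σ_h = 35.33 + 2.943 = 38.28 kPa.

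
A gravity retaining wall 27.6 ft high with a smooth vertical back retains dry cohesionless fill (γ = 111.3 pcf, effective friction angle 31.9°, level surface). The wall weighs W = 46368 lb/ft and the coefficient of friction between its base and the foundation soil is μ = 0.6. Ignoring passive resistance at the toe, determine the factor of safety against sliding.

2.13

K_a = tan²(45° − 31.9°/2) = 0.3085.
P_a = ½K_aγH² = 0.5×0.3085×111.3×27.6² = 13080 lb/ft, acting at H/3 = 9.200 ft above the base.
FS_sliding = μW / P_a = 0.6×46368 / 13080 = 2.127.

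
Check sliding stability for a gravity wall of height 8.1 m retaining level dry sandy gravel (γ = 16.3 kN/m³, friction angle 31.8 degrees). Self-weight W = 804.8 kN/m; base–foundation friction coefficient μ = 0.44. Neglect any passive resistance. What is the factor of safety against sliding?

K_a = tan²(45° − 31.8°/2) = 0.3098.
P_a = ½K_aγH² = 0.5×0.3098×16.3×8.1² = 165.7 kN/m, acting at H/3 = 2.700 m above the base.
FS_sliding = μW / P_a = 0.44×804.8 / 165.7 = 2.138.

2.14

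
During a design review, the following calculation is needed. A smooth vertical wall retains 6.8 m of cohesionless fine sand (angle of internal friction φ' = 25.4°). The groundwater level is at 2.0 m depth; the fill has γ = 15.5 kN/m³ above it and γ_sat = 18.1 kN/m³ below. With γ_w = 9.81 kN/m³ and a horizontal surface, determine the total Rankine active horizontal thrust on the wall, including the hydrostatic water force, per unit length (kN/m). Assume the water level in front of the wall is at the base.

223 kN/m

K_a = tan²(45° − φ/2) = 0.3996.
γ' = 18.1 − 9.81 = 8.290 kN/m³. Depth below WT = 4.8 m.
σ'_h at WT = K_a γ d_w = 12.39 kPa; at base = 12.39 + K_a γ' × 4.8 = 28.29 kPa.
P₁ (0–2.0 m) = ½×12.39×2.0 = 12.39. P₂ (2.0–6.8 m) = ½(12.39+28.29)×4.8 = 97.63.
P_w = ½ γ_w h₂² = 0.5×9.81×4.8² = 113.0. Total = 12.39+97.63+113.0 = 223.0 kN/m.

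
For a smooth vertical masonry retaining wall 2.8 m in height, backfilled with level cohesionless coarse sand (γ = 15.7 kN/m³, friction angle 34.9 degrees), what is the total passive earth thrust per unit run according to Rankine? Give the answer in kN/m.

K_p = tan²(45° + φ/2) = 3.674.
P_p = ½ K_p γ H² = 0.5 × 3.674 × 15.7 × 2.8² = 226.1 kN/m.

226 kN/m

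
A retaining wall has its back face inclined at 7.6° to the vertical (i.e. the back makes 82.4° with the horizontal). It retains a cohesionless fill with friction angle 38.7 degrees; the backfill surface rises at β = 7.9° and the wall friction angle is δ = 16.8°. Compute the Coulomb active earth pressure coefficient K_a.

0.290

K_a = sin²(α+φ) / [sin²α · sin(α−δ) · (1 + √{sin(φ+δ)sin(φ−β) / (sin(α−δ)sin(α+β))})²].
With α = 82.4°, φ = 38.7°, δ = 16.8°, β = 7.9°: K_a = 0.2901.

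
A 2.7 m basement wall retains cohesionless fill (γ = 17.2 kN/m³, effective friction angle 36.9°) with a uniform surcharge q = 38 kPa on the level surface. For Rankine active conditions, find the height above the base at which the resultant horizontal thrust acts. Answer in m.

1.18 m

K_a = 0.2497.
Triangular part P₁ = ½K_aγH² = 15.65 at H/3 = 0.9000 m; rectangular part P₂ = K_a q H = 25.62 at H/2 = 1.350 m.
ȳ = (P₁·0.9000 + P₂·1.350)/(P₁+P₂) = 1.179 m.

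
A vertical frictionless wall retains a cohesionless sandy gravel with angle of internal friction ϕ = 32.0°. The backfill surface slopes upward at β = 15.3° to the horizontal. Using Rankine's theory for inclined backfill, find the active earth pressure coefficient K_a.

K_a = cos β · (cos β − √(cos²β − cos²φ)) / (cos β + √(cos²β − cos²φ)).
cos β = 0.9646, cos φ = 0.8480, √(cos²β − cos²φ) = 0.4595.
K_a = 0.9646 × (0.9646 − 0.4595)/(0.9646 + 0.4595) = 0.3420.

0.342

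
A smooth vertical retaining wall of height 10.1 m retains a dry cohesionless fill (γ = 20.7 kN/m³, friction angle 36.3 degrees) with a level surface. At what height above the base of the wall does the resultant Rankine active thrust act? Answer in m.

3.37 m

K_a = 0.2563.
The pressure distribution is triangular, so the resultant acts at H/3 above the base = 10.1/3 = 3.367 m.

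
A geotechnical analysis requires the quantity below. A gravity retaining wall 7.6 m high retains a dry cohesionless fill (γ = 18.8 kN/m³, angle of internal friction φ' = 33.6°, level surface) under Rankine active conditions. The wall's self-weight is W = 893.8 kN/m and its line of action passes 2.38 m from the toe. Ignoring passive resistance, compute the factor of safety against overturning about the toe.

5.38

K_a = tan²(45° − 33.6°/2) = 0.2875.
P_a = ½K_aγH² = 0.5×0.2875×18.8×7.6² = 156.1 kN/m, acting at H/3 = 2.533 m above the base.
Overturning moment M_o = P_a × H/3 = 156.1 × 2.533 = 395.5.
Resisting moment M_r = W × 2.38 = 893.8 × 2.38 = 2127.
FS_overturning = M_r/M_o = 2127/395.5 = 5.379.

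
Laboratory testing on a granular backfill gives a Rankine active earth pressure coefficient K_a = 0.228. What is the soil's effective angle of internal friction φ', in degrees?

K_a = tan²(45° − φ/2) ⇒ 45° − φ/2 = arctan(√0.228) = 25.52°.
φ = 2(45° − 25.52°) = 38.95°.

39.0°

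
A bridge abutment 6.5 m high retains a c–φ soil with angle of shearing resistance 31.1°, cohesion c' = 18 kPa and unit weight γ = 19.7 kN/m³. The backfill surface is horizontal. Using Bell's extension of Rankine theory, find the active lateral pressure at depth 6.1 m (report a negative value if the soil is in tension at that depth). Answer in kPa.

18.0 kPa

K_a = (1 − sin φ)/(1 + sin φ) = 0.3188.
σ_a = K_a γ z − 2c√K_a = 0.3188×19.7×6.1 − 2×18×0.5646 = 17.98 kPa.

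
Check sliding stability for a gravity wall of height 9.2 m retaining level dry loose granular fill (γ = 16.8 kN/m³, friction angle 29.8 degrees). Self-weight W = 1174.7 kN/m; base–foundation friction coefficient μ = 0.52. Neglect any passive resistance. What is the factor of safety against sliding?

2.56

K_a = tan²(45° − 29.8°/2) = 0.3360.
P_a = ½K_aγH² = 0.5×0.3360×16.8×9.2² = 238.9 kN/m, acting at H/3 = 3.067 m above the base.
FS_sliding = μW / P_a = 0.52×1174.7 / 238.9 = 2.557.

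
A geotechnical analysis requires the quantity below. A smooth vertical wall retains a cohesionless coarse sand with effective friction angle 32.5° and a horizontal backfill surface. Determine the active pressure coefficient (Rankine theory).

0.301

K_a = (1 − sin φ)/(1 + sin φ) = (1 − sin 32.5°)/(1 + sin 32.5°) = 0.3010.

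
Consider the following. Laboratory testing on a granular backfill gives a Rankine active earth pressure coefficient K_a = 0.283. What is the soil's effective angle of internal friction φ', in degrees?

34.0°

K_a = tan²(45° − φ/2) ⇒ 45° − φ/2 = arctan(√0.283) = 28.01°.
φ = 2(45° − 28.01°) = 33.98°.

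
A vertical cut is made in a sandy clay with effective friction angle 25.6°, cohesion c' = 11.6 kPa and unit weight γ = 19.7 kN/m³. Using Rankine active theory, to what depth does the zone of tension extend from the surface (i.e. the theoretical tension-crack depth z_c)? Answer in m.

K_a = tan²(45° − 25.6°/2) = 0.3966; √K_a = 0.6297.
The active pressure is zero where K_a γ z = 2c√K_a, so z_c = 2c/(γ√K_a) = 2×11.6/(19.7×0.6297) = 1.870 m.

1.87 m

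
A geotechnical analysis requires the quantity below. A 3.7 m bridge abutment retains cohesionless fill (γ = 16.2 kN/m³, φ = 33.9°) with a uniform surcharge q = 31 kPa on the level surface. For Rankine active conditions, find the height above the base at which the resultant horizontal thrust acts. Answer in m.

1.55 m

K_a = 0.2839.
Triangular part P₁ = ½K_aγH² = 31.48 at H/3 = 1.233 m; rectangular part P₂ = K_a q H = 32.56 at H/2 = 1.850 m.
ȳ = (P₁·1.233 + P₂·1.850)/(P₁+P₂) = 1.547 m.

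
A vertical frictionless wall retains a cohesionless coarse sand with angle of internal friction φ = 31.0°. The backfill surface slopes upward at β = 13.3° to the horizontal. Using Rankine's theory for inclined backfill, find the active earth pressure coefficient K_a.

K_a = cos β · (cos β − √(cos²β − cos²φ)) / (cos β + √(cos²β − cos²φ)).
cos β = 0.9732, cos φ = 0.8572, √(cos²β − cos²φ) = 0.4608.
K_a = 0.9732 × (0.9732 − 0.4608)/(0.9732 + 0.4608) = 0.3477.

0.348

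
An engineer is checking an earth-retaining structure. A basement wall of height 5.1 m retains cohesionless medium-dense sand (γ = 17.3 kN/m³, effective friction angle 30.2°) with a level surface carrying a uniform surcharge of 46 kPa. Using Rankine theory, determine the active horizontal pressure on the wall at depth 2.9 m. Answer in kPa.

K_a = (1 − sin φ)/(1 + sin φ) = 0.3307.
σ_v = γz + q = 17.3 × 2.9 + 46 = 96.17 kPa.
σ_h = K_a σ_v = 0.3307 × 96.17 = 31.80 kPa.

31.8 kPa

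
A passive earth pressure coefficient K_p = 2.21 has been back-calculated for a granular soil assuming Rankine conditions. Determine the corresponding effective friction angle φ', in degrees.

K_p = (1+sin φ)/(1−sin φ) ⇒ sin φ = (K_p − 1)/(K_p + 1) = 0.3769.
φ = arcsin(0.3769) = 22.14°.

22.1°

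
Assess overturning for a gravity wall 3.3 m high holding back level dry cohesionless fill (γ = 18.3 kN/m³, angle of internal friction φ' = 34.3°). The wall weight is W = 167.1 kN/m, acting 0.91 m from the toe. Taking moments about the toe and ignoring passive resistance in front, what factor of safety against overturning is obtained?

K_a = tan²(45° − 34.3°/2) = 0.2792.
P_a = ½K_aγH² = 0.5×0.2792×18.3×3.3² = 27.82 kN/m, acting at H/3 = 1.100 m above the base.
Overturning moment M_o = P_a × H/3 = 27.82 × 1.100 = 30.60.
Resisting moment M_r = W × 0.91 = 167.1 × 0.91 = 152.1.
FS_overturning = M_r/M_o = 152.1/30.60 = 4.970.

4.97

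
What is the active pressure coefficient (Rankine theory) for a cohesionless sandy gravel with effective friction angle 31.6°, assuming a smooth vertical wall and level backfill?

K_a = tan²(45° − φ/2) = tan²(29.20°) = 0.3123.

0.312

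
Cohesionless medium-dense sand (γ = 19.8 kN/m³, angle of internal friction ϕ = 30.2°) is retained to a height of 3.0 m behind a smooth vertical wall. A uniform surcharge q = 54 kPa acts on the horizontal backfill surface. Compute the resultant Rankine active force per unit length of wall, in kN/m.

83.0 kN/m

K_a = tan²(45° − φ/2) = 0.3307.
Soil triangle: ½ K_a γ H² = 0.5×0.3307×19.8×3.0² = 29.46 kN/m.
Surcharge rectangle: K_a q H = 0.3307×54×3.0 = 53.57 kN/m.
Total = 29.46 + 53.57 = 83.03 kN/m.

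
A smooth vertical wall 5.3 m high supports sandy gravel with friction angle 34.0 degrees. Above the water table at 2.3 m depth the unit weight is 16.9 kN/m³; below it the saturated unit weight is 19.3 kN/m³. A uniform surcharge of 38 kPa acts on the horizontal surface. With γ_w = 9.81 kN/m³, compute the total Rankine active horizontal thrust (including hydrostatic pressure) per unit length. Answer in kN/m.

159 kN/m

K_a = tan²(45° − φ/2) = 0.2827.
γ' = 19.3 − 9.81 = 9.490 kN/m³. h₂ = H − d_w = 3.0 m.
σ'_h: at surface K_a·q = 10.74; at WT K_a(q+γd_w) = 21.73; at base K_a(q+γd_w+γ'h₂) = 29.78 kPa.
P₁ = ½(10.74+21.73)×2.3 = 37.35; P₂ = ½(21.73+29.78)×3.0 = 77.27; P_w = ½γ_w h₂² = 44.14.
Total = 37.35+77.27+44.14 = 158.8 kN/m.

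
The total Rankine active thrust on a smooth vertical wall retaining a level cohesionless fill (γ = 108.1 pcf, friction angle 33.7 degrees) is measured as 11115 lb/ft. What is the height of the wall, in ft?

K_a = 0.2863. P_a = ½ K_a γ H² ⇒ H = √(2P_a/(K_a γ)).
H = √(2×11115/(0.2863×108.1)) = 26.80 ft.

26.8 ft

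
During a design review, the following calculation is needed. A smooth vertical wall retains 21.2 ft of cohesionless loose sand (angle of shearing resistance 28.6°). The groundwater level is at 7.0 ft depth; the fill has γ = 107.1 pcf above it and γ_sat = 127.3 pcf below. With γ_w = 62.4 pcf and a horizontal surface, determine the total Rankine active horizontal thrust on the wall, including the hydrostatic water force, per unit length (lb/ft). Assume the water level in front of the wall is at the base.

K_a = tan²(45° − φ/2) = 0.3525.
γ' = 127.3 − 62.4 = 64.90 pcf. Depth below WT = 14.2 ft.
σ'_h at WT = K_a γ d_w = 264.3 psf; at base = 264.3 + K_a γ' × 14.2 = 589.2 psf.
P₁ (0–7.0 ft) = ½×264.3×7.0 = 925.1. P₂ (7.0–21.2 ft) = ½(264.3+589.2)×14.2 = 6060.
P_w = ½ γ_w h₂² = 0.5×62.4×14.2² = 6291. Total = 925.1+6060+6291 = 13280 lb/ft.

13300 lb/ft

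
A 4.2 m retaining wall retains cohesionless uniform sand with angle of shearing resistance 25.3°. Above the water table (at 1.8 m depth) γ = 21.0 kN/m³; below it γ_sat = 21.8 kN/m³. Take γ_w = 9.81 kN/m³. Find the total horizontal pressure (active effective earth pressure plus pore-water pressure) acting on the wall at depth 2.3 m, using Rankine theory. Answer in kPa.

K_a = (1 − sin φ)/(1 + sin φ) = 0.4012.
γ' = 21.8 − 9.81 = 11.99 kN/m³.
Effective vertical stress at 2.3 m: σ'_v = 21.0×1.8 + 11.99×0.500 = 43.80 kPa.
σ'_h = K_a σ'_v = 0.4012 × 43.80 = 17.57 kPa; u = γ_w × 0.500 = 4.905 kPa.
Total σ_h = 17.57 + 4.905 = 22.48 kPa.

22.5 kPa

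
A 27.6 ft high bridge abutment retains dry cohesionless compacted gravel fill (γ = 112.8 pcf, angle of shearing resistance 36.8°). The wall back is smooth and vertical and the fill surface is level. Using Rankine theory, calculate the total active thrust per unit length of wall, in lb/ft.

10800 lb/ft

K_a = tan²(45° − φ/2) = 0.2508.
P_a = ½ K_a γ H² = 0.5 × 0.2508 × 112.8 × 27.6² = 10770 lb/ft.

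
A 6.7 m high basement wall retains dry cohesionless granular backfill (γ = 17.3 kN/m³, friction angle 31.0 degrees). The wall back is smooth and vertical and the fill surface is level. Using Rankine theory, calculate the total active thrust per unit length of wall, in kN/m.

K_a = tan²(45° − φ/2) = 0.3201.
P_a = ½ K_a γ H² = 0.5 × 0.3201 × 17.3 × 6.7² = 124.3 kN/m.

124 kN/m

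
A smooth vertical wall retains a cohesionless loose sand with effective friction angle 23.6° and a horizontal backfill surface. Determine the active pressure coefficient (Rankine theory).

K_a = (1 − sin φ)/(1 + sin φ) = (1 − sin 23.6°)/(1 + sin 23.6°) = 0.4282.

0.428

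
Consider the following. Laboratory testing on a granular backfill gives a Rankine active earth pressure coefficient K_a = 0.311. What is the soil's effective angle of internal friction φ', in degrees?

K_a = tan²(45° − φ/2) ⇒ 45° − φ/2 = arctan(√0.311) = 29.15°.
φ = 2(45° − 29.15°) = 31.71°.

31.7°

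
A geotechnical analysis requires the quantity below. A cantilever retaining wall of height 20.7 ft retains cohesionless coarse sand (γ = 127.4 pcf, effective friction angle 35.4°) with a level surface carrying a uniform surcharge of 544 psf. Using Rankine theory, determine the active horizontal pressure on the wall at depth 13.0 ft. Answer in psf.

586 psf

K_a = (1 − sin φ)/(1 + sin φ) = 0.2664.
σ_v = γz + q = 127.4 × 13.0 + 544 = 2200 psf.
σ_h = K_a σ_v = 0.2664 × 2200 = 586.1 psf.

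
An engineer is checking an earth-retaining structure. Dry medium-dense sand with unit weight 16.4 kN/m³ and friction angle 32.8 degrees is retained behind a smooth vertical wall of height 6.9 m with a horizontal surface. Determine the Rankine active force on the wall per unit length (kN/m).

K_a = tan²(45° − φ/2) = 0.2973.
P_a = ½ K_a γ H² = 0.5 × 0.2973 × 16.4 × 6.9² = 116.1 kN/m.

116 kN/m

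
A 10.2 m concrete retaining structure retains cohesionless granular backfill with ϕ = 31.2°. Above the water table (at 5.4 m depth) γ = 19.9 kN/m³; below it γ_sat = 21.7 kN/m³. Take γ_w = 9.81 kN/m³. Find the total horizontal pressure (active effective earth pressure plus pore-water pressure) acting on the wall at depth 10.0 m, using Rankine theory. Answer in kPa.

K_a = (1 − sin φ)/(1 + sin φ) = 0.3175.
γ' = 21.7 − 9.81 = 11.89 kN/m³.
Effective vertical stress at 10.0 m: σ'_v = 19.9×5.4 + 11.89×4.60 = 162.2 kPa.
σ'_h = K_a σ'_v = 0.3175 × 162.2 = 51.48 kPa; u = γ_w × 4.60 = 45.13 kPa.
Total σ_h = 51.48 + 45.13 = 96.61 kPa.

96.6 kPa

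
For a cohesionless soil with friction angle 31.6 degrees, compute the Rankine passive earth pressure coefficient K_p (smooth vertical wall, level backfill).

3.20

K_p = (1 + sin φ)/(1 − sin φ) = tan²(45° + 31.6°/2) = 3.202.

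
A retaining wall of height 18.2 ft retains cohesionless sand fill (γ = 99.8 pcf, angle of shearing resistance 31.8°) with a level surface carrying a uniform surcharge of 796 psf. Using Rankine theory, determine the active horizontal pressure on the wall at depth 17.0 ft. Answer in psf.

772 psf

K_a = (1 − sin φ)/(1 + sin φ) = 0.3098.
σ_v = γz + q = 99.8 × 17.0 + 796 = 2493 psf.
σ_h = K_a σ_v = 0.3098 × 2493 = 772.2 psf.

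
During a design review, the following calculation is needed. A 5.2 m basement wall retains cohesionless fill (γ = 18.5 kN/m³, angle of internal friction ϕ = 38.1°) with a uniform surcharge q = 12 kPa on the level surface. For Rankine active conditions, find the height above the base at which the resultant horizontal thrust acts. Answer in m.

K_a = 0.2368.
Triangular part P₁ = ½K_aγH² = 59.24 at H/3 = 1.733 m; rectangular part P₂ = K_a q H = 14.78 at H/2 = 2.600 m.
ȳ = (P₁·1.733 + P₂·2.600)/(P₁+P₂) = 1.906 m.

1.91 m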